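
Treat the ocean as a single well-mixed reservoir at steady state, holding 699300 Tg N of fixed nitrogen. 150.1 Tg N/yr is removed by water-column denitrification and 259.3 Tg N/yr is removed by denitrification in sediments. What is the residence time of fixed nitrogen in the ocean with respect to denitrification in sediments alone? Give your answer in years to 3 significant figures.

2700 yr

Residence time with respect to a single sink: τ = M / F_sink.
τ = 699300 / 259.3 = 2697 yr.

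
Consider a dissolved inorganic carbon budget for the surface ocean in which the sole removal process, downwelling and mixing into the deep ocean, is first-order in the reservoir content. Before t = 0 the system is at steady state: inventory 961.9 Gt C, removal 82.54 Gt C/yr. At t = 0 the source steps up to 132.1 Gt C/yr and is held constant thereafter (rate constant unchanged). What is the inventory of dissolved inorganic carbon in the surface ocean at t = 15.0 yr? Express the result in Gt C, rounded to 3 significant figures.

1380 Gt C

The sink rate constant is k = F₀/M₀ = 82.54/961.9 = 0.08581 yr⁻¹.
Solving dM/dt = F₁ − kM with M(0) = M₀ gives M(t) = F₁/k + (M₀ − F₁/k)·e^(−kt).
F₁/k = 132.1/0.08581 = 1539.5 Gt C; kt = 0.08581 × 15.0 = 1.287, e^(−kt) = 0.2761.
M(15.0) = 1539.5 + (961.9 − 1539.5) × 0.2761 = 1539.5 − 159.4 = 1380.0 Gt C.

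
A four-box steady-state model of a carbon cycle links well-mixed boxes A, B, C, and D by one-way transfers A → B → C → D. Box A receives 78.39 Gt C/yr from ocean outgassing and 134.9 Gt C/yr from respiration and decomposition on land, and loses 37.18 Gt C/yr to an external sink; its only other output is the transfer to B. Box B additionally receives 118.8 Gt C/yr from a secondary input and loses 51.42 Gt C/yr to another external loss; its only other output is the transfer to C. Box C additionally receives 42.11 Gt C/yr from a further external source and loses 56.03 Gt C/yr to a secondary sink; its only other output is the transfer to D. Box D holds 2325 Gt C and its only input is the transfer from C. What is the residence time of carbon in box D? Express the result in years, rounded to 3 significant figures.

10.1 yr

Box A: F(A→B) = (78.39 + 134.9) − 37.18 = 176.11 Gt C/yr.
Box B: F(B→C) = (176.11 + 118.8) − 51.42 = 243.49 Gt C/yr.
Box C: F(C→D) = (243.49 + 42.11) − 56.03 = 229.57 Gt C/yr.
Box D throughput = its input = 229.57 Gt C/yr; τ = 2325 / 229.57 = 10.13 yr.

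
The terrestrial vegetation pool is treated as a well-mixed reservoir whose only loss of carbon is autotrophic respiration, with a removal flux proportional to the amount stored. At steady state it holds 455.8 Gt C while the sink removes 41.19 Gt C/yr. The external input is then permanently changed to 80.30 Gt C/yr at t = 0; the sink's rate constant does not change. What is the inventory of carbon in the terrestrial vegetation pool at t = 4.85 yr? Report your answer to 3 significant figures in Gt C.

609 Gt C

τ = M₀/F₀ = 455.8/41.19 = 11.07 yr; rate constant k = 1/τ.
New steady state M_∞ = F₁/k = F₁·τ = 80.30 × 11.07 = 888.58 Gt C.
M(t) = M_∞ + (M₀ − M_∞)·e^(−t/τ); t/τ = 4.85/11.07 = 0.4383, so e^(−t/τ) = 0.6451.
M(t) = 888.58 − 432.8 × 0.6451 = 609.38 Gt C.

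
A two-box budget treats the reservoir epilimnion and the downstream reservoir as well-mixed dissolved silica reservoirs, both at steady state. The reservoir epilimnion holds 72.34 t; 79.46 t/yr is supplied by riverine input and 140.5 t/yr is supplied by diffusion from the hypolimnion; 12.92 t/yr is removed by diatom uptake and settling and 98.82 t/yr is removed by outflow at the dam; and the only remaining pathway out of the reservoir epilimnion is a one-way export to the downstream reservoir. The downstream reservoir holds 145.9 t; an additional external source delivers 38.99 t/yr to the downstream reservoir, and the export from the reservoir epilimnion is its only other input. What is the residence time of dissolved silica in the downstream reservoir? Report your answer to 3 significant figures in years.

Balance the reservoir epilimnion: ΣF_in = 79.46 + 140.5 = 219.96 t/yr.
Export to the downstream reservoir = ΣF_in − (12.92 + 98.82) = 108.22 t/yr.
Total input to the downstream reservoir = 108.22 + 38.99 = 147.21 t/yr; at steady state this equals its total output.
τ = M / F = 145.9 / 147.21 = 0.9911 yr.

0.991 yr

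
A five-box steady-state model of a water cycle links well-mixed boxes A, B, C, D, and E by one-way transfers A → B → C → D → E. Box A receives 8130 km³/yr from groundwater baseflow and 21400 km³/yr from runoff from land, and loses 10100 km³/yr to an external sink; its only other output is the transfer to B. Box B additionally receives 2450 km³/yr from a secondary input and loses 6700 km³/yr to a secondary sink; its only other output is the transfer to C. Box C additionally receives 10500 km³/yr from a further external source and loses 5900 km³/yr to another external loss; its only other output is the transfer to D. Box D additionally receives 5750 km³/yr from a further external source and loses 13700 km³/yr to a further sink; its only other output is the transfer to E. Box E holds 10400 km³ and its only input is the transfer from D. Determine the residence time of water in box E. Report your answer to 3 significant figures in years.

0.879 yr

Box A: F(A→B) = (8130 + 21400) − 10100 = 19430 km³/yr.
Box B: F(B→C) = (19430 + 2450) − 6700 = 15180 km³/yr.
Box C: F(C→D) = (15180 + 10500) − 5900 = 19780 km³/yr.
Box D: F(D→E) = (19780 + 5750) − 13700 = 11830 km³/yr.
Box E throughput = its input = 11830 km³/yr; τ = 10400 / 11830 = 0.8791 yr.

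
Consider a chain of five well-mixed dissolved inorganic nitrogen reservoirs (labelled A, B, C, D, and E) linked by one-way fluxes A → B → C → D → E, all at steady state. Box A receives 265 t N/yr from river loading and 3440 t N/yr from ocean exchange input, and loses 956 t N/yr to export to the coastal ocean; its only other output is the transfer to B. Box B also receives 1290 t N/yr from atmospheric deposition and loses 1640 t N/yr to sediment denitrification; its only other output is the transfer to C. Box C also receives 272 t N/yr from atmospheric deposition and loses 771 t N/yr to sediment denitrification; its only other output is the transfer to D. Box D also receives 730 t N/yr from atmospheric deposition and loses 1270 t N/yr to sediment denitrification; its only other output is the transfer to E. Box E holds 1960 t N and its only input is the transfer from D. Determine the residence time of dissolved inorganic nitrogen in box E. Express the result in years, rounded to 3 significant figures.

1.44 yr

Box A: F(A→B) = (265 + 3440) − 956 = 2749.0 t N/yr.
Box B: F(B→C) = (2749.0 + 1290) − 1640 = 2399.0 t N/yr.
Box C: F(C→D) = (2399.0 + 272) − 771 = 1900.0 t N/yr.
Box D: F(D→E) = (1900.0 + 730) − 1270 = 1360.0 t N/yr.
Box E throughput = its input = 1360.0 t N/yr; τ = 1960 / 1360.0 = 1.441 yr.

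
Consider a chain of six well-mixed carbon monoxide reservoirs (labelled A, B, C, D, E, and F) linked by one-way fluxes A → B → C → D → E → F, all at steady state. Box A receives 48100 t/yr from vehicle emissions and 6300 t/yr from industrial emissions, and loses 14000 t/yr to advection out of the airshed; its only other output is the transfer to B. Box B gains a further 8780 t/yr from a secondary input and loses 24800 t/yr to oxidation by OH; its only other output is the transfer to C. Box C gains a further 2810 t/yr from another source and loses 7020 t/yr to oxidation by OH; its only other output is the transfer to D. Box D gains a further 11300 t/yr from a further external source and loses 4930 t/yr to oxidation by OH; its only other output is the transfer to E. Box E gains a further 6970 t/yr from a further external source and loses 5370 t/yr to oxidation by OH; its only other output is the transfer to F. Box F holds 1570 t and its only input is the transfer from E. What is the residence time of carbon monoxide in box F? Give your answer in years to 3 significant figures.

0.0558 yr

Box A: F(A→B) = (48100 + 6300) − 14000 = 40400 t/yr.
Box B: F(B→C) = (40400 + 8780) − 24800 = 24380 t/yr.
Box C: F(C→D) = (24380 + 2810) − 7020 = 20170 t/yr.
Box D: F(D→E) = (20170 + 11300) − 4930 = 26540 t/yr.
Box E: F(E→F) = (26540 + 6970) − 5370 = 28140 t/yr.
Box F throughput = its input = 28140 t/yr; τ = 1570 / 28140 = 0.05579 yr.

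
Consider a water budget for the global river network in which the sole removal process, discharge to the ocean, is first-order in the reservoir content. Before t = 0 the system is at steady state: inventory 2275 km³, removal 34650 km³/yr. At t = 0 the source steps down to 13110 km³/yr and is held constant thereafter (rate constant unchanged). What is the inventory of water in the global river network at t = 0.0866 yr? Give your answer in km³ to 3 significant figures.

1240 km³

The sink rate constant is k = F₀/M₀ = 34650/2275 = 15.23 yr⁻¹.
Solving dM/dt = F₁ − kM with M(0) = M₀ gives M(t) = F₁/k + (M₀ − F₁/k)·e^(−kt).
F₁/k = 13110/15.23 = 860.76 km³; kt = 15.23 × 0.0866 = 1.319, e^(−kt) = 0.2674.
M(0.0866) = 860.76 + (2275 − 860.76) × 0.2674 = 860.76 + 378.2 = 1238.9 km³.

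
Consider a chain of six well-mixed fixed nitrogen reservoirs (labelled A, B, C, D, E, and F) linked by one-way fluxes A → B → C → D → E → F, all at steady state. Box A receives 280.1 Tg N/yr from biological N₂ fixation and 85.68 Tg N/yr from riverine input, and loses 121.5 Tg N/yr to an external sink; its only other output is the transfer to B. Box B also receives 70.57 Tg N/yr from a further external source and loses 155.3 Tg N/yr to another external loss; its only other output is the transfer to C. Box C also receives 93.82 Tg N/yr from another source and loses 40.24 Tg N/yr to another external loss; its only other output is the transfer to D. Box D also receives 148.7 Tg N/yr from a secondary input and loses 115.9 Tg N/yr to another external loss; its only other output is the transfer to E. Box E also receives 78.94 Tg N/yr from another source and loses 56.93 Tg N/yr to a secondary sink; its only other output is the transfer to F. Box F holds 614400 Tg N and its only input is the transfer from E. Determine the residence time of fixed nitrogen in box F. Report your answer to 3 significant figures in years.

2290 yr

Box A: F(A→B) = (280.1 + 85.68) − 121.5 = 244.28 Tg N/yr.
Box B: F(B→C) = (244.28 + 70.57) − 155.3 = 159.55 Tg N/yr.
Box C: F(C→D) = (159.55 + 93.82) − 40.24 = 213.13 Tg N/yr.
Box D: F(D→E) = (213.13 + 148.7) − 115.9 = 245.93 Tg N/yr.
Box E: F(E→F) = (245.93 + 78.94) − 56.93 = 267.94 Tg N/yr.
Box F throughput = its input = 267.94 Tg N/yr; τ = 614400 / 267.94 = 2293 yr.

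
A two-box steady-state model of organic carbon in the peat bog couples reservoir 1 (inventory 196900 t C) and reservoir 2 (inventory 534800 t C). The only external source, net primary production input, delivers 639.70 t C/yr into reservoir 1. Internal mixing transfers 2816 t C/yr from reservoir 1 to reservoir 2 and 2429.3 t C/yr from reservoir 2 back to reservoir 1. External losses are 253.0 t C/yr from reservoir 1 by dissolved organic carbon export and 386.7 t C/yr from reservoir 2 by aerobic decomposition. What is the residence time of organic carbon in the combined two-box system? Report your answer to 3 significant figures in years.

1140 yr

For the system as a whole, the A↔B exchange is internal and contributes nothing to the throughput; only the external sinks remove mass.
M_total = 196900 + 534800 = 731700 t C.
ΣF_external_out = 253.0 + 386.7 = 639.70 t C/yr.
τ = M_total / ΣF_ext = 731700 / 639.70 = 1144 yr.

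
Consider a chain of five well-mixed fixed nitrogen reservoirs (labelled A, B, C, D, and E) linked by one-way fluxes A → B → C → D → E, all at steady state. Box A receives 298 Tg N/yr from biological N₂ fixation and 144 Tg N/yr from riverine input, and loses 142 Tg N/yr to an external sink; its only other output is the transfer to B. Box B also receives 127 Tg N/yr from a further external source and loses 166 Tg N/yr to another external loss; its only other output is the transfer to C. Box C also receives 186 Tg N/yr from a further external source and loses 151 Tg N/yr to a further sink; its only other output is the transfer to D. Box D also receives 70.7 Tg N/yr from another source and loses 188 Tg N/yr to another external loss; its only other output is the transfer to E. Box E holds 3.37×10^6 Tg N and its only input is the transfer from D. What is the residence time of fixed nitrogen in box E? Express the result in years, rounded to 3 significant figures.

18900 yr

Box A: F(A→B) = (298 + 144) − 142 = 300.00 Tg N/yr.
Box B: F(B→C) = (300.00 + 127) − 166 = 261.00 Tg N/yr.
Box C: F(C→D) = (261.00 + 186) − 151 = 296.00 Tg N/yr.
Box D: F(D→E) = (296.00 + 70.7) − 188 = 178.70 Tg N/yr.
Box E throughput = its input = 178.70 Tg N/yr; τ = 3.37×10^6 / 178.70 = 18860 yr.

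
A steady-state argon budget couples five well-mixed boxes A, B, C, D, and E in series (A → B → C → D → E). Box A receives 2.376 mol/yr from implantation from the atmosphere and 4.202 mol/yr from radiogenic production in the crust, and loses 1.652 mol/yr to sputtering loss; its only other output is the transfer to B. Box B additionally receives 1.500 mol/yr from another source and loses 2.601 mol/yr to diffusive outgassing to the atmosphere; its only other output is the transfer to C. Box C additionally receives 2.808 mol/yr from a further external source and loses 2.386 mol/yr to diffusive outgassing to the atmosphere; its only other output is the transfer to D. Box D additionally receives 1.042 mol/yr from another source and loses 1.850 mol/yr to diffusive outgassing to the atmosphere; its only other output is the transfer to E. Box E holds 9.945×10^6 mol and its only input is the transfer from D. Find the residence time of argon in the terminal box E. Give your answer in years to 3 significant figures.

2.89×10^6 yr

Box A: F(A→B) = (2.376 + 4.202) − 1.652 = 4.9260 mol/yr.
Box B: F(B→C) = (4.9260 + 1.500) − 2.601 = 3.8250 mol/yr.
Box C: F(C→D) = (3.8250 + 2.808) − 2.386 = 4.2470 mol/yr.
Box D: F(D→E) = (4.2470 + 1.042) − 1.850 = 3.4390 mol/yr.
Box E throughput = its input = 3.4390 mol/yr; τ = 9.945×10^6 / 3.4390 = 2.892×10^6 yr.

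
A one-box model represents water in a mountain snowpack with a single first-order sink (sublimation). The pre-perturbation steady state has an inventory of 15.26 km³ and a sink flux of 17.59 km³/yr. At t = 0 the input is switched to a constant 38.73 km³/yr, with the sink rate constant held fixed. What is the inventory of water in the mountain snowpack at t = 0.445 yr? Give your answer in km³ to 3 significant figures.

22.6 km³

τ = M₀/F₀ = 15.26/17.59 = 0.8675 yr; rate constant k = 1/τ.
New steady state M_∞ = F₁/k = F₁·τ = 38.73 × 0.8675 = 33.600 km³.
M(t) = M_∞ + (M₀ − M_∞)·e^(−t/τ); t/τ = 0.445/0.8675 = 0.5129, so e^(−t/τ) = 0.5987.
M(t) = 33.600 − 18.34 × 0.5987 = 22.619 km³.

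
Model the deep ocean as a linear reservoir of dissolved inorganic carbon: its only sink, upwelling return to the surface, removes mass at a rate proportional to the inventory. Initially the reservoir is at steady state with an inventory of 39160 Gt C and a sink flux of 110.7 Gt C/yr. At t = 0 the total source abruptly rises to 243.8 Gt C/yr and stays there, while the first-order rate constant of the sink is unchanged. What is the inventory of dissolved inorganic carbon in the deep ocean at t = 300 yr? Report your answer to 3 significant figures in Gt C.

τ = M₀/F₀ = 39160/110.7 = 353.7 yr; rate constant k = 1/τ.
New steady state M_∞ = F₁/k = F₁·τ = 243.8 × 353.7 = 86244 Gt C.
M(t) = M_∞ + (M₀ − M_∞)·e^(−t/τ); t/τ = 300/353.7 = 0.8481, so e^(−t/τ) = 0.4282.
M(t) = 86244 − 47080 × 0.4282 = 66080 Gt C.

66100 Gt C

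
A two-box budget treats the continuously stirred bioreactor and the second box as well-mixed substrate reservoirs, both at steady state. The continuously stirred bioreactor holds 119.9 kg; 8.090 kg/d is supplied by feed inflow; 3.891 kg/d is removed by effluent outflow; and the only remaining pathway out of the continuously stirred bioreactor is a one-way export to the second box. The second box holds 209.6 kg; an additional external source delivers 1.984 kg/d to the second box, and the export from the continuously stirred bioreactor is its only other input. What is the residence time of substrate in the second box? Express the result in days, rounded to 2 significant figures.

34 d

Balance the continuously stirred bioreactor: ΣF_in = 8.0900 kg/d.
Export to the second box = ΣF_in − (3.891) = 4.1990 kg/d.
Total input to the second box = 4.1990 + 1.984 = 6.1830 kg/d; at steady state this equals its total output.
τ = M / F = 209.6 / 6.1830 = 33.90 d.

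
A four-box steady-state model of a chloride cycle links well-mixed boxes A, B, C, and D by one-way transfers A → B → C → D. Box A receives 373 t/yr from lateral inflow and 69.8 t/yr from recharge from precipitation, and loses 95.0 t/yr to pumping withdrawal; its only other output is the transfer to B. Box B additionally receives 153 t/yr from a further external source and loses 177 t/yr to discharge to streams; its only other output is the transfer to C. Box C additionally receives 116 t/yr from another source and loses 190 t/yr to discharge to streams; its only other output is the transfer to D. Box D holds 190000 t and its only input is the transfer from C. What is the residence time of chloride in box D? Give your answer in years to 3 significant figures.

761 yr

Box A: F(A→B) = (373 + 69.8) − 95.0 = 347.80 t/yr.
Box B: F(B→C) = (347.80 + 153) − 177 = 323.80 t/yr.
Box C: F(C→D) = (323.80 + 116) − 190 = 249.80 t/yr.
Box D throughput = its input = 249.80 t/yr; τ = 190000 / 249.80 = 760.6 yr.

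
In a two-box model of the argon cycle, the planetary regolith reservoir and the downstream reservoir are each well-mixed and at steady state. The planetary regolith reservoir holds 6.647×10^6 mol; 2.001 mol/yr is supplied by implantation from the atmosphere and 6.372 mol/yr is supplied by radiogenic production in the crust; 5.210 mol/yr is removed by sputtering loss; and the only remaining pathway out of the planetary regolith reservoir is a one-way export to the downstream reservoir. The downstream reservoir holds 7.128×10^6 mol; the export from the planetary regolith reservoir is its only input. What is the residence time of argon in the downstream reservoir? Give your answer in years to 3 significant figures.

Balance the planetary regolith reservoir: ΣF_in = 2.001 + 6.372 = 8.3730 mol/yr.
Export to the downstream reservoir = ΣF_in − (5.210) = 3.1630 mol/yr.
At steady state the output of the downstream reservoir equals its input, 3.1630 mol/yr.
τ = M / F = 7.128×10^6 / 3.1630 = 2.254×10^6 yr.

2.25×10^6 yr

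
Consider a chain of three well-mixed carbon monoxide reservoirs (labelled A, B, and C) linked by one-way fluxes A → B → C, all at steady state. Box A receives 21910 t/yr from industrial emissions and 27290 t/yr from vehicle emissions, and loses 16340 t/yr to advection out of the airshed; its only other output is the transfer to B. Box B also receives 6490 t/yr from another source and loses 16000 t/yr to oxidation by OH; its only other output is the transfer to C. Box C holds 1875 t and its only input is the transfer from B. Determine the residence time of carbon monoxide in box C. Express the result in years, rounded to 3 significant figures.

0.0803 yr

Box A: F(A→B) = (21910 + 27290) − 16340 = 32860 t/yr.
Box B: F(B→C) = (32860 + 6490) − 16000 = 23350 t/yr.
Box C throughput = its input = 23350 t/yr; τ = 1875 / 23350 = 0.08030 yr.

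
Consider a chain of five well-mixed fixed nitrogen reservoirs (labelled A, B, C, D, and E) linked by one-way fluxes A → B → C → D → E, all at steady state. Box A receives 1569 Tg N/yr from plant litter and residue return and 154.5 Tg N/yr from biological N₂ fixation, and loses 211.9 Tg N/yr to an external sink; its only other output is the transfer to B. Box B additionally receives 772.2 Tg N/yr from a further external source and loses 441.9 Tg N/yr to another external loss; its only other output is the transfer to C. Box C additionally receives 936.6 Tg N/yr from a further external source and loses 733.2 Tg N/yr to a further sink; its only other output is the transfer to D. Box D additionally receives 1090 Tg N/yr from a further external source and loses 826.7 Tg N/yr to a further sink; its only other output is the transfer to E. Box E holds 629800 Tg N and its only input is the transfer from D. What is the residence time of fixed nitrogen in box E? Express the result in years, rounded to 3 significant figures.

Box A: F(A→B) = (1569 + 154.5) − 211.9 = 1511.6 Tg N/yr.
Box B: F(B→C) = (1511.6 + 772.2) − 441.9 = 1841.9 Tg N/yr.
Box C: F(C→D) = (1841.9 + 936.6) − 733.2 = 2045.3 Tg N/yr.
Box D: F(D→E) = (2045.3 + 1090) − 826.7 = 2308.6 Tg N/yr.
Box E throughput = its input = 2308.6 Tg N/yr; τ = 629800 / 2308.6 = 272.8 yr.

273 yr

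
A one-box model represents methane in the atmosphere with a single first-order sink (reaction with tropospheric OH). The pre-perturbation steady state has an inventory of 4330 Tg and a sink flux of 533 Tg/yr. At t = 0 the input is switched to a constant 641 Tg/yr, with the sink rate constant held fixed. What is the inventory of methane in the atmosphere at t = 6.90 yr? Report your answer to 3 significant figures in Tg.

Residence time τ = M₀/F₀ = 8.124 yr. The eventual steady state is M_∞ = M₀·(F₁/F₀) = 4330 × 641/533 = 5207.4 Tg.
The anomaly ΔM(t) = M(t) − M_∞ decays as ΔM₀·e^(−t/τ) with ΔM₀ = 4330 − 5207.4 = −877.4 Tg.
At t = 6.90 yr, e^(−t/τ) = e^(−0.8494) = 0.4277, so ΔM = −375.2 Tg and M = 5207.4 − 375.2 = 4832.1 Tg.

4830 Tg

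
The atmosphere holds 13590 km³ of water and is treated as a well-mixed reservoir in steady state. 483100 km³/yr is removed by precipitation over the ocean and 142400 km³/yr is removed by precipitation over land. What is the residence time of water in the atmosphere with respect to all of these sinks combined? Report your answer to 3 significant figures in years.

0.0217 yr

Total removal flux = 483100 + 142400 = 625500 km³/yr.
τ = M / ΣF_out = 13590 / 625500 = 0.02173 yr.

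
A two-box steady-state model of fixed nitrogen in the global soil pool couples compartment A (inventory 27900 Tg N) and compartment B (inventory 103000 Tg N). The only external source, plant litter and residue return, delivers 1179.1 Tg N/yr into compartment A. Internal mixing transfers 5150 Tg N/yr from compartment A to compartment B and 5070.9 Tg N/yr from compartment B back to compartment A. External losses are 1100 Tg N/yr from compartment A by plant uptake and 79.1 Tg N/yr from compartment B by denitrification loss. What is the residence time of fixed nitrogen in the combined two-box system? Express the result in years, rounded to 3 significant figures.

111 yr

Treat the two boxes together as one reservoir: the mixing fluxes between them are internal recycling, so τ = ΣM / Σ(external losses).
M_total = 27900 + 103000 = 130900 Tg N.
ΣF_external_out = 1100 + 79.1 = 1179.1 Tg N/yr.
τ = M_total / ΣF_ext = 130900 / 1179.1 = 111.0 yr.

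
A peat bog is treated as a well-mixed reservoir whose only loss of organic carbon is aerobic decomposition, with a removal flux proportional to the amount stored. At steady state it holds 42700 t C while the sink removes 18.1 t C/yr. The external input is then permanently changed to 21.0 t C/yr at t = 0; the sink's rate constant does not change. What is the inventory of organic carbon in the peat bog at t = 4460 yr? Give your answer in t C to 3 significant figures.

48500 t C

The sink rate constant is k = F₀/M₀ = 18.1/42700 = 0.0004239 yr⁻¹.
Solving dM/dt = F₁ − kM with M(0) = M₀ gives M(t) = F₁/k + (M₀ − F₁/k)·e^(−kt).
F₁/k = 21.0/0.0004239 = 49541 t C; kt = 0.0004239 × 4460 = 1.891, e^(−kt) = 0.1510.
M(4460) = 49541 + (42700 − 49541) × 0.1510 = 49541 − 1033 = 48508 t C.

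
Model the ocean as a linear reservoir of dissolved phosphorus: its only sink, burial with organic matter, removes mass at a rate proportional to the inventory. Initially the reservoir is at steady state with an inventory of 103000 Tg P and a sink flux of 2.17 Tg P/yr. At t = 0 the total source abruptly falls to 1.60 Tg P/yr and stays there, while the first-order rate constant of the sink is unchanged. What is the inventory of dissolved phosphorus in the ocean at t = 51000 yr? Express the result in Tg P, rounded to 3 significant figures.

85200 Tg P

Residence time τ = M₀/F₀ = 47470 yr. The eventual steady state is M_∞ = M₀·(F₁/F₀) = 103000 × 1.60/2.17 = 75945 Tg P.
The anomaly ΔM(t) = M(t) − M_∞ decays as ΔM₀·e^(−t/τ) with ΔM₀ = 103000 − 75945 = 27060 Tg P.
At t = 51000 yr, e^(−t/τ) = e^(−1.074) = 0.3415, so ΔM = 9239 Tg P and M = 75945 + 9239 = 85184 Tg P.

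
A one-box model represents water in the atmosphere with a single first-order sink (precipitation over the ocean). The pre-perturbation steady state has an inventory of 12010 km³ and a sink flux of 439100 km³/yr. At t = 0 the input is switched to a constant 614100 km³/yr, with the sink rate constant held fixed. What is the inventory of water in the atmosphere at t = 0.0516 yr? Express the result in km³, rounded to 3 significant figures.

16100 km³

The sink rate constant is k = F₀/M₀ = 439100/12010 = 36.56 yr⁻¹.
Solving dM/dt = F₁ − kM with M(0) = M₀ gives M(t) = F₁/k + (M₀ − F₁/k)·e^(−kt).
F₁/k = 614100/36.56 = 16796 km³; kt = 36.56 × 0.0516 = 1.887, e^(−kt) = 0.1516.
M(0.0516) = 16796 + (12010 − 16796) × 0.1516 = 16796 − 725.6 = 16071 km³.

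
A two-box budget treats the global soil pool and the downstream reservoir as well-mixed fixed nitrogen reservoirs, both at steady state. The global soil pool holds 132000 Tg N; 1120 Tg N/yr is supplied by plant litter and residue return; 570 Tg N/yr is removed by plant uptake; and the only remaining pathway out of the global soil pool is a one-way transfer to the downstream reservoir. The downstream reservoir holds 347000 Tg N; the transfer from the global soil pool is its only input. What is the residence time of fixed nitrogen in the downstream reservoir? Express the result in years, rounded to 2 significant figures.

Balance the global soil pool: ΣF_in = 1120.0 Tg N/yr.
Transfer to the downstream reservoir = ΣF_in − (570) = 550.00 Tg N/yr.
At steady state the output of the downstream reservoir equals its input, 550.00 Tg N/yr.
τ = M / F = 347000 / 550.00 = 630.9 yr.

630 yr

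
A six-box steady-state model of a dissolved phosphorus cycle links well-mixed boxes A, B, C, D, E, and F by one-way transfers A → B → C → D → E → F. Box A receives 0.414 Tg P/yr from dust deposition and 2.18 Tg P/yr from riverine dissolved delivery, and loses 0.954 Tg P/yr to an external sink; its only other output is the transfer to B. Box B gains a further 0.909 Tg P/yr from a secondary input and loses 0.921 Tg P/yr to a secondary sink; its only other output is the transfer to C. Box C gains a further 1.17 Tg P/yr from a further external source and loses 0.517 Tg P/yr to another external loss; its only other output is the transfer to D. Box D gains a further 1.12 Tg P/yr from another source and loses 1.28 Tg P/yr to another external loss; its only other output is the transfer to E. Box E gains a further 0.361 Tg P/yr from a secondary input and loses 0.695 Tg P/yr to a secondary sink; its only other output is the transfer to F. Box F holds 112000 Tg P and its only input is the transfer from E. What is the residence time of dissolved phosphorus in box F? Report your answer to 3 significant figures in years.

62700 yr

Box A: F(A→B) = (0.414 + 2.18) − 0.954 = 1.6400 Tg P/yr.
Box B: F(B→C) = (1.6400 + 0.909) − 0.921 = 1.6280 Tg P/yr.
Box C: F(C→D) = (1.6280 + 1.17) − 0.517 = 2.2810 Tg P/yr.
Box D: F(D→E) = (2.2810 + 1.12) − 1.28 = 2.1210 Tg P/yr.
Box E: F(E→F) = (2.1210 + 0.361) − 0.695 = 1.7870 Tg P/yr.
Box F throughput = its input = 1.7870 Tg P/yr; τ = 112000 / 1.7870 = 62670 yr.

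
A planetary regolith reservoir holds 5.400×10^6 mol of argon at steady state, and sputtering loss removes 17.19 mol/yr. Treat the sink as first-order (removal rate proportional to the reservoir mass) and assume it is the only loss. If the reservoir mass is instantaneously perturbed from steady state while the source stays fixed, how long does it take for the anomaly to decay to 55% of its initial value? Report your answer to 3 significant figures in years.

For a linear reservoir the anomaly decays as exp(−t/τ) with τ = M/F = 5.400×10^6/17.19 = 314100 yr.
exp(−t/τ) = 0.55 ⇒ t = −τ ln(0.55) = 314100 × 0.5978 = 187800 yr.

188000 yr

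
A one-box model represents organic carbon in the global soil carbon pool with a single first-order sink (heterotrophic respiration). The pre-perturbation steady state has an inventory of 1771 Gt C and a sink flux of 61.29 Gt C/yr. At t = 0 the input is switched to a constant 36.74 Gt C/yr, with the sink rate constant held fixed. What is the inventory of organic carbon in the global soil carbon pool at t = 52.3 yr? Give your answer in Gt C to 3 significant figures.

τ = M₀/F₀ = 1771/61.29 = 28.90 yr; rate constant k = 1/τ.
New steady state M_∞ = F₁/k = F₁·τ = 36.74 × 28.90 = 1061.6 Gt C.
M(t) = M_∞ + (M₀ − M_∞)·e^(−t/τ); t/τ = 52.3/28.90 = 1.810, so e^(−t/τ) = 0.1637.
M(t) = 1061.6 + 709.4 × 0.1637 = 1177.7 Gt C.

1180 Gt C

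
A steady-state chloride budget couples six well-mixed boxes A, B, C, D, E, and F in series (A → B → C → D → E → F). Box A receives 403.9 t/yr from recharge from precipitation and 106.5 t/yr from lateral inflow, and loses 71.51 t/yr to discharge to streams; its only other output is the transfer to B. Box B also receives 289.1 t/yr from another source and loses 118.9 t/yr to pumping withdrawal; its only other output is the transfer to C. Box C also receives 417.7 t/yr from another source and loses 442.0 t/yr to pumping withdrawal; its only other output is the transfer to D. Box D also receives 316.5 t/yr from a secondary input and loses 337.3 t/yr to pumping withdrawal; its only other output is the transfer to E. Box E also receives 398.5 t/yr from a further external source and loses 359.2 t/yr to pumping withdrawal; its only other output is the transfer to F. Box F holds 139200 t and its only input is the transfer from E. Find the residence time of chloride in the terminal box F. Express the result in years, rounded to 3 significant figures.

231 yr

Box A: F(A→B) = (403.9 + 106.5) − 71.51 = 438.89 t/yr.
Box B: F(B→C) = (438.89 + 289.1) − 118.9 = 609.09 t/yr.
Box C: F(C→D) = (609.09 + 417.7) − 442.0 = 584.79 t/yr.
Box D: F(D→E) = (584.79 + 316.5) − 337.3 = 563.99 t/yr.
Box E: F(E→F) = (563.99 + 398.5) − 359.2 = 603.29 t/yr.
Box F throughput = its input = 603.29 t/yr; τ = 139200 / 603.29 = 230.7 yr.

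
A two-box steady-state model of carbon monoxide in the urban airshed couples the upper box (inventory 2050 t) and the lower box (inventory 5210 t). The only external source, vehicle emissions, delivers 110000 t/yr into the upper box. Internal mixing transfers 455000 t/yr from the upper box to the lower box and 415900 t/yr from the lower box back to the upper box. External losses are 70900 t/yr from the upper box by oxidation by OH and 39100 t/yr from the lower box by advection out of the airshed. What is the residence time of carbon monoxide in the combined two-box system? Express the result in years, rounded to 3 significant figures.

Residence time in the combined system uses the total inventory and the total *external* removal — internal exchanges between the two boxes cancel.
M_total = 2050 + 5210 = 7260.0 t.
ΣF_external_out = 70900 + 39100 = 110000 t/yr.
τ = M_total / ΣF_ext = 7260.0 / 110000 = 0.06600 yr.

0.0660 yr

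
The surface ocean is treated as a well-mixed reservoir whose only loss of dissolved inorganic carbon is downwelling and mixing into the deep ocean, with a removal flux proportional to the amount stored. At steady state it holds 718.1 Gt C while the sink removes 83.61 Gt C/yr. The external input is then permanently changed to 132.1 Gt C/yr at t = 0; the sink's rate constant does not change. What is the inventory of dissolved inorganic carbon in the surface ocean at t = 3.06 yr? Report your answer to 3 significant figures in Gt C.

843 Gt C

The sink rate constant is k = F₀/M₀ = 83.61/718.1 = 0.1164 yr⁻¹.
Solving dM/dt = F₁ − kM with M(0) = M₀ gives M(t) = F₁/k + (M₀ − F₁/k)·e^(−kt).
F₁/k = 132.1/0.1164 = 1134.6 Gt C; kt = 0.1164 × 3.06 = 0.3563, e^(−kt) = 0.7003.
M(3.06) = 1134.6 + (718.1 − 1134.6) × 0.7003 = 1134.6 − 291.6 = 842.93 Gt C.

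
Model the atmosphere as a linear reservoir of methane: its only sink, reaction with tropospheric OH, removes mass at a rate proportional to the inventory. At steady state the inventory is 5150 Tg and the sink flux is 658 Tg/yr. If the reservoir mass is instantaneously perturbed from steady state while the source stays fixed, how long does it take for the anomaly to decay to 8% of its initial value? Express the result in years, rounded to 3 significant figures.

19.8 yr

For a linear reservoir the anomaly decays as exp(−t/τ) with τ = M/F = 5150/658 = 7.827 yr.
exp(−t/τ) = 0.08 ⇒ t = −τ ln(0.08) = 7.827 × 2.526 = 19.77 yr.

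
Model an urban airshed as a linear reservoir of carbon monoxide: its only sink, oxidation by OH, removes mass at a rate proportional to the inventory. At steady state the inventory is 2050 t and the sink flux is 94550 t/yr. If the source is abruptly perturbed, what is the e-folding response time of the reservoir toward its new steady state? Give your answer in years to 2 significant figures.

For a linear reservoir the response time equals the residence time τ = M/F.
τ = 2050 / 94550 = 0.02168 yr.

0.022 yr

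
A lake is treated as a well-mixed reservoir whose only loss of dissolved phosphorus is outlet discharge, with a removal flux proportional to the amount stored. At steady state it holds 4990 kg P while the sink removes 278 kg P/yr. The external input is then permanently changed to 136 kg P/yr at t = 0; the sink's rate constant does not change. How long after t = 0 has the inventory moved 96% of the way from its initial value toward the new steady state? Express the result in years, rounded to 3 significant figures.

τ = M₀/F₀ = 4990/278 = 17.95 yr.
The remaining gap fraction is e^(−t/τ); 96% covered ⇒ e^(−t/τ) = 0.0400.
t = −τ ln(0.0400) = 17.95 × 3.219 = 57.78 yr.

57.8 yr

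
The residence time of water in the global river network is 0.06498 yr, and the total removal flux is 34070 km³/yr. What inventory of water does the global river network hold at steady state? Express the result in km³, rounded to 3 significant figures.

2210 km³

τ = M/F ⇒ M = τ × F = 0.06498 × 34070 = 2214 km³.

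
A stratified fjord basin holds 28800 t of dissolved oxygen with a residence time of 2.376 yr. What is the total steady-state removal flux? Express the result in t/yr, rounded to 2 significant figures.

F = M / τ = 28800 / 2.376 = 12120 t/yr.

12000 t/yr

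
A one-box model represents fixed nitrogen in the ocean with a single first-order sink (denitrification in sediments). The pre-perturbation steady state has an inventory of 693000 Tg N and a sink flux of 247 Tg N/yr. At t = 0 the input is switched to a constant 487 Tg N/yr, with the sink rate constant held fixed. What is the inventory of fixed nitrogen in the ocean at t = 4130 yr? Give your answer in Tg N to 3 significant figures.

τ = M₀/F₀ = 693000/247 = 2806 yr; rate constant k = 1/τ.
New steady state M_∞ = F₁/k = F₁·τ = 487 × 2806 = 1.3664×10^6 Tg N.
M(t) = M_∞ + (M₀ − M_∞)·e^(−t/τ); t/τ = 4130/2806 = 1.472, so e^(−t/τ) = 0.2295.
M(t) = 1.3664×10^6 − 673400 × 0.2295 = 1.2119×10^6 Tg N.

1.21×10^6 Tg N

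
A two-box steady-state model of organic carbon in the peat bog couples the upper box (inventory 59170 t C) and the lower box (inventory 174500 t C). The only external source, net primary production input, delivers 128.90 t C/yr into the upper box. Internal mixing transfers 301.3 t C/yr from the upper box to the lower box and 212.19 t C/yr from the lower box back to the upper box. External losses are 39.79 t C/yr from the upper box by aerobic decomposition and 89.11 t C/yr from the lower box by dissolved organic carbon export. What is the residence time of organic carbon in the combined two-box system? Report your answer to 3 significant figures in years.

Treat the two boxes together as one reservoir: the mixing fluxes between them are internal recycling, so τ = ΣM / Σ(external losses).
M_total = 59170 + 174500 = 233670 t C.
ΣF_external_out = 39.79 + 89.11 = 128.90 t C/yr.
τ = M_total / ΣF_ext = 233670 / 128.90 = 1813 yr.

1810 yr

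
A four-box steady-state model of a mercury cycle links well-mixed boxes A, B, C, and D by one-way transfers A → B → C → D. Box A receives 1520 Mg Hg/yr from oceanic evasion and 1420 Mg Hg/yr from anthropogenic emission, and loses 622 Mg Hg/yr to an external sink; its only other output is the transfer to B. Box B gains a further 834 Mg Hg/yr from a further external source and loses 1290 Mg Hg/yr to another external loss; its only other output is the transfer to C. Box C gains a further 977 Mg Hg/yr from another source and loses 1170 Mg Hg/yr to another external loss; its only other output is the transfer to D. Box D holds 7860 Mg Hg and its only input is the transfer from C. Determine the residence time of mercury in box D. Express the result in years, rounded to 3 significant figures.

4.71 yr

Box A: F(A→B) = (1520 + 1420) − 622 = 2318.0 Mg Hg/yr.
Box B: F(B→C) = (2318.0 + 834) − 1290 = 1862.0 Mg Hg/yr.
Box C: F(C→D) = (1862.0 + 977) − 1170 = 1669.0 Mg Hg/yr.
Box D throughput = its input = 1669.0 Mg Hg/yr; τ = 7860 / 1669.0 = 4.709 yr.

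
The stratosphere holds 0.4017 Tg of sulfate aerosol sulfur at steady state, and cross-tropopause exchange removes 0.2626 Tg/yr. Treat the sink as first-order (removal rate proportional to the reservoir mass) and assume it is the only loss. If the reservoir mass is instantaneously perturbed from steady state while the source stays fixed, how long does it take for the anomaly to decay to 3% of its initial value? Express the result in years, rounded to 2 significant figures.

5.4 yr

For a linear reservoir the anomaly decays as exp(−t/τ) with τ = M/F = 0.4017/0.2626 = 1.530 yr.
exp(−t/τ) = 0.03 ⇒ t = −τ ln(0.03) = 1.530 × 3.507 = 5.364 yr.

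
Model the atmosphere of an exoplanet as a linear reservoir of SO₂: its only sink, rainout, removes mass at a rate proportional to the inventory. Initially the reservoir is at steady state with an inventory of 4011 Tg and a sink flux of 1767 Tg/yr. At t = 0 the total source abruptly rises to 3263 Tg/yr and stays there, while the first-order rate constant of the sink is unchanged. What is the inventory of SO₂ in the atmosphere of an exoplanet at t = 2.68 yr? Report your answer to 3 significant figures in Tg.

Residence time τ = M₀/F₀ = 2.270 yr. The eventual steady state is M_∞ = M₀·(F₁/F₀) = 4011 × 3263/1767 = 7406.8 Tg.
The anomaly ΔM(t) = M(t) − M_∞ decays as ΔM₀·e^(−t/τ) with ΔM₀ = 4011 − 7406.8 = −3396 Tg.
At t = 2.68 yr, e^(−t/τ) = e^(−1.181) = 0.3071, so ΔM = −1043 Tg and M = 7406.8 − 1043 = 6364.0 Tg.

6360 Tg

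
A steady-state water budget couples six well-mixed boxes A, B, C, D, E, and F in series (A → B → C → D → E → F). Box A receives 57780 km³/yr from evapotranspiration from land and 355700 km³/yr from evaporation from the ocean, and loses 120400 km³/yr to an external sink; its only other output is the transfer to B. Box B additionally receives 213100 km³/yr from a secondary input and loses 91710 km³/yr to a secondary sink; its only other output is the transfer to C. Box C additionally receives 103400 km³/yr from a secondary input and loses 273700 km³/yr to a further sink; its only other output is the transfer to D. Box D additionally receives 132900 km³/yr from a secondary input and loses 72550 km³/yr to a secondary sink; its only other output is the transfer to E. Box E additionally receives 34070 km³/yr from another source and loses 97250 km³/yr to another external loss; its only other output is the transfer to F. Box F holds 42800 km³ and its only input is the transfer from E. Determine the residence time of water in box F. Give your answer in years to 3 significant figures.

Box A: F(A→B) = (57780 + 355700) − 120400 = 293080 km³/yr.
Box B: F(B→C) = (293080 + 213100) − 91710 = 414470 km³/yr.
Box C: F(C→D) = (414470 + 103400) − 273700 = 244170 km³/yr.
Box D: F(D→E) = (244170 + 132900) − 72550 = 304520 km³/yr.
Box E: F(E→F) = (304520 + 34070) − 97250 = 241340 km³/yr.
Box F throughput = its input = 241340 km³/yr; τ = 42800 / 241340 = 0.1773 yr.

0.177 yr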